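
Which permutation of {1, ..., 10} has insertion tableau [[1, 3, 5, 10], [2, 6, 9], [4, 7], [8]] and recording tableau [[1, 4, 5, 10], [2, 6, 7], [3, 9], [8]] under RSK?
8 4 2 7 9 3 6 1 5 10

Reverse the RSK construction: for i from n down to 1, find the cell of Q containing i, remove the entry at that cell from P, and reverse-bump it up through P; the value ejected from row 1 is w(i).

Step i=10: Q has 10 at row 1, column 4; remove that cell from P, ejecting 10. So w(10) = 10. P is now [[1, 3, 5], [2, 6, 9], [4, 7], [8]].
Step i=9: Q has 9 at row 3, column 2; remove 7 from row 3 of P and reverse-bump: 7 enters row 2 and ejects 6; 6 enters row 1 and ejects 5. So w(9) = 5. P is now [[1, 3, 6], [2, 7, 9], [4], [8]].
Step i=8: Q has 8 at row 4, column 1; remove 8 from row 4 of P and reverse-bump: 8 enters row 3 and ejects 4; 4 enters row 2 and ejects 2; 2 enters row 1 and ejects 1. So w(8) = 1. P is now [[2, 3, 6], [4, 7, 9], [8]].
Step i=7: Q has 7 at row 2, column 3; remove 9 from row 2 of P and reverse-bump: 9 enters row 1 and ejects 6. So w(7) = 6. P is now [[2, 3, 9], [4, 7], [8]].
Step i=6: Q has 6 at row 2, column 2; remove 7 from row 2 of P and reverse-bump: 7 enters row 1 and ejects 3. So w(6) = 3. P is now [[2, 7, 9], [4], [8]].
Step i=5: Q has 5 at row 1, column 3; remove that cell from P, ejecting 9. So w(5) = 9. P is now [[2, 7], [4], [8]].
Step i=4: Q has 4 at row 1, column 2; remove that cell from P, ejecting 7. So w(4) = 7. P is now [[2], [4], [8]].
Step i=3: Q has 3 at row 3, column 1; remove 8 from row 3 of P and reverse-bump: 8 enters row 2 and ejects 4; 4 enters row 1 and ejects 2. So w(3) = 2. P is now [[4], [8]].
Step i=2: Q has 2 at row 2, column 1; remove 8 from row 2 of P and reverse-bump: 8 enters row 1 and ejects 4. So w(2) = 4. P is now [[8]].
Step i=1: Q has 1 at row 1, column 1; remove that cell from P, ejecting 8. So w(1) = 8. P is now [].

So w = 8 4 2 7 9 3 6 1 5 10.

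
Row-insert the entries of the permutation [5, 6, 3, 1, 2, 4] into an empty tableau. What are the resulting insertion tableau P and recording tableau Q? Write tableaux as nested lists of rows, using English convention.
Insert each entry of the permutation into P by Schensted row insertion, recording in Q the position of each new cell.

Insert 5: appended to row 1. P = [[5]], Q = [[1]].
Insert 6: appended to row 1. P = [[5, 6]], Q = [[1, 2]].
Insert 3: 3 bumps 5 from row 1; 5 starts row 2. P = [[3, 6], [5]], Q = [[1, 2], [3]].
Insert 1: 1 bumps 3 from row 1; 3 bumps 5 from row 2; 5 starts row 3. P = [[1, 6], [3], [5]], Q = [[1, 2], [3], [4]].
Insert 2: 2 bumps 6 from row 1; 6 appends to row 2. P = [[1, 2], [3, 6], [5]], Q = [[1, 2], [3, 5], [4]].
Insert 4: appended to row 1. P = [[1, 2, 4], [3, 6], [5]], Q = [[1, 2, 6], [3, 5], [4]].

So P = [[1, 2, 4], [3, 6], [5]], Q = [[1, 2, 6], [3, 5], [4]].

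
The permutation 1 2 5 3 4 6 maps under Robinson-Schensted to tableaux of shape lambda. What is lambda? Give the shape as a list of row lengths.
[5, 1]

Row-insert each entry into an empty tableau.

After inserting 1: P = [[1]].
After inserting 2: P = [[1, 2]].
After inserting 5: P = [[1, 2, 5]].
After inserting 3: P = [[1, 2, 3], [5]].
After inserting 4: P = [[1, 2, 3, 4], [5]].
After inserting 6: P = [[1, 2, 3, 4, 6], [5]].

The final insertion tableau P = [[1, 2, 3, 4, 6], [5]] has shape [5, 1].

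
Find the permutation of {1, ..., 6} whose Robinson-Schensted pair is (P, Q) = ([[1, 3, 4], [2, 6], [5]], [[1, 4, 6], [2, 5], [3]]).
Reverse the RSK construction: for i from n down to 1, find the cell of Q containing i, remove the entry at that cell from P, and reverse-bump it up through P; the value ejected from row 1 is w(i).

Step i=6: Q has 6 at row 1, column 3; remove that cell from P, ejecting 4. So w(6) = 4. P is now [[1, 3], [2, 6], [5]].
Step i=5: Q has 5 at row 2, column 2; remove 6 from row 2 of P and reverse-bump: 6 enters row 1 and ejects 3. So w(5) = 3. P is now [[1, 6], [2], [5]].
Step i=4: Q has 4 at row 1, column 2; remove that cell from P, ejecting 6. So w(4) = 6. P is now [[1], [2], [5]].
Step i=3: Q has 3 at row 3, column 1; remove 5 from row 3 of P and reverse-bump: 5 enters row 2 and ejects 2; 2 enters row 1 and ejects 1. So w(3) = 1. P is now [[2], [5]].
Step i=2: Q has 2 at row 2, column 1; remove 5 from row 2 of P and reverse-bump: 5 enters row 1 and ejects 2. So w(2) = 2. P is now [[5]].
Step i=1: Q has 1 at row 1, column 1; remove that cell from P, ejecting 5. So w(1) = 5. P is now [].

So w = 5 2 1 6 3 4.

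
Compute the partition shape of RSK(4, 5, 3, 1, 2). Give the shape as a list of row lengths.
[2, 2, 1]

RSK row insertion gives P = [[1, 2], [3, 5], [4]], which has shape [2, 2, 1].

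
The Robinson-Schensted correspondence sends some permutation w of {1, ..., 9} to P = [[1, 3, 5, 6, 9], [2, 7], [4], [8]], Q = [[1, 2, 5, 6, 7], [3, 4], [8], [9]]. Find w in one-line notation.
4 8 2 3 5 7 9 6 1

Reverse the RSK construction: for i from n down to 1, find the cell of Q containing i, remove the entry at that cell from P, and reverse-bump it up through P; the value ejected from row 1 is w(i).

Step i=9: Q has 9 at row 4, column 1; remove 8 from row 4 of P and reverse-bump: 8 enters row 3 and ejects 4; 4 enters row 2 and ejects 2; 2 enters row 1 and ejects 1. So w(9) = 1. P is now [[2, 3, 5, 6, 9], [4, 7], [8]].
Step i=8: Q has 8 at row 3, column 1; remove 8 from row 3 of P and reverse-bump: 8 enters row 2 and ejects 7; 7 enters row 1 and ejects 6. So w(8) = 6. P is now [[2, 3, 5, 7, 9], [4, 8]].
Step i=7: Q has 7 at row 1, column 5; remove that cell from P, ejecting 9. So w(7) = 9. P is now [[2, 3, 5, 7], [4, 8]].
Step i=6: Q has 6 at row 1, column 4; remove that cell from P, ejecting 7. So w(6) = 7. P is now [[2, 3, 5], [4, 8]].
Step i=5: Q has 5 at row 1, column 3; remove that cell from P, ejecting 5. So w(5) = 5. P is now [[2, 3], [4, 8]].
Step i=4: Q has 4 at row 2, column 2; remove 8 from row 2 of P and reverse-bump: 8 enters row 1 and ejects 3. So w(4) = 3. P is now [[2, 8], [4]].
Step i=3: Q has 3 at row 2, column 1; remove 4 from row 2 of P and reverse-bump: 4 enters row 1 and ejects 2. So w(3) = 2. P is now [[4, 8]].
Step i=2: Q has 2 at row 1, column 2; remove that cell from P, ejecting 8. So w(2) = 8. P is now [[4]].
Step i=1: Q has 1 at row 1, column 1; remove that cell from P, ejecting 4. So w(1) = 4. P is now [].

So w = 4 8 2 3 5 7 9 6 1.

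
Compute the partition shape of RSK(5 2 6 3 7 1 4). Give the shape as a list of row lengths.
[3, 3, 1]

Row-insert each entry into an empty tableau.

After inserting 5: P = [[5]].
After inserting 2: P = [[2], [5]].
After inserting 6: P = [[2, 6], [5]].
After inserting 3: P = [[2, 3], [5, 6]].
After inserting 7: P = [[2, 3, 7], [5, 6]].
After inserting 1: P = [[1, 3, 7], [2, 6], [5]].
After inserting 4: P = [[1, 3, 4], [2, 6, 7], [5]].

The final insertion tableau P = [[1, 3, 4], [2, 6, 7], [5]] has shape [3, 3, 1].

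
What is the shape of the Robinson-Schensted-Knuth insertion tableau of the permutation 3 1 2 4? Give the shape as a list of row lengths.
[3, 1]

RSK row insertion gives P = [[1, 2, 4], [3]], which has shape [3, 1].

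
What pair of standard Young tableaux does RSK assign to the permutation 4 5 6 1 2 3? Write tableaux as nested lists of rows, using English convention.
Insert each entry of the permutation into P by Schensted row insertion, recording in Q the position of each new cell.

Insert 4: appended to row 1. P = [[4]], Q = [[1]].
Insert 5: appended to row 1. P = [[4, 5]], Q = [[1, 2]].
Insert 6: appended to row 1. P = [[4, 5, 6]], Q = [[1, 2, 3]].
Insert 1: 1 bumps 4 from row 1; 4 starts row 2. P = [[1, 5, 6], [4]], Q = [[1, 2, 3], [4]].
Insert 2: 2 bumps 5 from row 1; 5 appends to row 2. P = [[1, 2, 6], [4, 5]], Q = [[1, 2, 3], [4, 5]].
Insert 3: 3 bumps 6 from row 1; 6 appends to row 2. P = [[1, 2, 3], [4, 5, 6]], Q = [[1, 2, 3], [4, 5, 6]].

So P = [[1, 2, 3], [4, 5, 6]], Q = [[1, 2, 3], [4, 5, 6]].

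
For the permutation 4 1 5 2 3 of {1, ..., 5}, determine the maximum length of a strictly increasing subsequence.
3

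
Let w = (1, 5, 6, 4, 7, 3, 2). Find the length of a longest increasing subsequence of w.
4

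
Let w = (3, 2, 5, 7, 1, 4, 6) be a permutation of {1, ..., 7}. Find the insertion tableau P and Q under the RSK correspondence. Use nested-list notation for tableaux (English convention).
P = [[1, 4, 6], [2, 5, 7], [3]], Q = [[1, 3, 4], [2, 6, 7], [5]]

Insert each entry of the permutation into P by Schensted row insertion, recording in Q the position of each new cell.

Insert 3: appended to row 1. P = [[3]].
Insert 2: 2 bumps 3 from row 1; 3 starts row 2. P = [[2], [3]].
Insert 5: appended to row 1. P = [[2, 5], [3]].
Insert 7: appended to row 1. P = [[2, 5, 7], [3]].
Insert 1: 1 bumps 2 from row 1; 2 bumps 3 from row 2; 3 starts row 3. P = [[1, 5, 7], [2], [3]].
Insert 4: 4 bumps 5 from row 1; 5 appends to row 2. P = [[1, 4, 7], [2, 5], [3]].
Insert 6: 6 bumps 7 from row 1; 7 appends to row 2. P = [[1, 4, 6], [2, 5, 7], [3]].

So P = [[1, 4, 6], [2, 5, 7], [3]], Q = [[1, 3, 4], [2, 6, 7], [5]].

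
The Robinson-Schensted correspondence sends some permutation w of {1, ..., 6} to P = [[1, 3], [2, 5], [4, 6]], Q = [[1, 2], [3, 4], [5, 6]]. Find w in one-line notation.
4 6 2 5 1 3

Reverse the RSK construction: for i from n down to 1, find the cell of Q containing i, remove the entry at that cell from P, and reverse-bump it up through P; the value ejected from row 1 is w(i).

Step i=6: Q has 6 at row 3, column 2; remove 6 from row 3 of P and reverse-bump: 6 enters row 2 and ejects 5; 5 enters row 1 and ejects 3. So w(6) = 3. P is now [[1, 5], [2, 6], [4]].
Step i=5: Q has 5 at row 3, column 1; remove 4 from row 3 of P and reverse-bump: 4 enters row 2 and ejects 2; 2 enters row 1 and ejects 1. So w(5) = 1. P is now [[2, 5], [4, 6]].
Step i=4: Q has 4 at row 2, column 2; remove 6 from row 2 of P and reverse-bump: 6 enters row 1 and ejects 5. So w(4) = 5. P is now [[2, 6], [4]].
Step i=3: Q has 3 at row 2, column 1; remove 4 from row 2 of P and reverse-bump: 4 enters row 1 and ejects 2. So w(3) = 2. P is now [[4, 6]].
Step i=2: Q has 2 at row 1, column 2; remove that cell from P, ejecting 6. So w(2) = 6. P is now [[4]].
Step i=1: Q has 1 at row 1, column 1; remove that cell from P, ejecting 4. So w(1) = 4. P is now [].

So w = 4 6 2 5 1 3.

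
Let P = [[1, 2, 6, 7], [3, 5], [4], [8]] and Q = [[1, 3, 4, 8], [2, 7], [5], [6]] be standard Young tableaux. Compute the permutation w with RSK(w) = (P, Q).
Reverse the RSK construction: for i from n down to 1, find the cell of Q containing i, remove the entry at that cell from P, and reverse-bump it up through P; the value ejected from row 1 is w(i).

Step i=8: Q has 8 at row 1, column 4; remove that cell from P, ejecting 7. So w(8) = 7. P is now [[1, 2, 6], [3, 5], [4], [8]].
Step i=7: Q has 7 at row 2, column 2; remove 5 from row 2 of P and reverse-bump: 5 enters row 1 and ejects 2. So w(7) = 2. P is now [[1, 5, 6], [3], [4], [8]].
Step i=6: Q has 6 at row 4, column 1; remove 8 from row 4 of P and reverse-bump: 8 enters row 3 and ejects 4; 4 enters row 2 and ejects 3; 3 enters row 1 and ejects 1. So w(6) = 1. P is now [[3, 5, 6], [4], [8]].
Step i=5: Q has 5 at row 3, column 1; remove 8 from row 3 of P and reverse-bump: 8 enters row 2 and ejects 4; 4 enters row 1 and ejects 3. So w(5) = 3. P is now [[4, 5, 6], [8]].
Step i=4: Q has 4 at row 1, column 3; remove that cell from P, ejecting 6. So w(4) = 6. P is now [[4, 5], [8]].
Step i=3: Q has 3 at row 1, column 2; remove that cell from P, ejecting 5. So w(3) = 5. P is now [[4], [8]].
Step i=2: Q has 2 at row 2, column 1; remove 8 from row 2 of P and reverse-bump: 8 enters row 1 and ejects 4. So w(2) = 4. P is now [[8]].
Step i=1: Q has 1 at row 1, column 1; remove that cell from P, ejecting 8. So w(1) = 8. P is now [].

So w = 8 4 5 6 3 1 2 7.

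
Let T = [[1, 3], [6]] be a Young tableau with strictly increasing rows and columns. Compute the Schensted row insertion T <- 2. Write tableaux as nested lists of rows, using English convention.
In row 1, 2 replaces 3 (the leftmost entry greater than 2); 3 is bumped to row 2. In row 2, 3 replaces 6 (the leftmost entry greater than 3); 6 is bumped to row 3. 6 starts a new row 3. The new tableau is [[1, 2], [3], [6]].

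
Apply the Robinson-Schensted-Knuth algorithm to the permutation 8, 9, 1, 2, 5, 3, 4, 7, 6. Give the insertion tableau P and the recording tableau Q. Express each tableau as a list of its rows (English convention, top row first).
Insert each entry of the permutation into P by Schensted row insertion, recording in Q the position of each new cell.

Insert 8: appended to row 1. P = [[8]].
Insert 9: appended to row 1. P = [[8, 9]].
Insert 1: 1 bumps 8 from row 1; 8 starts row 2. P = [[1, 9], [8]].
Insert 2: 2 bumps 9 from row 1; 9 appends to row 2. P = [[1, 2], [8, 9]].
Insert 5: appended to row 1. P = [[1, 2, 5], [8, 9]].
Insert 3: 3 bumps 5 from row 1; 5 bumps 8 from row 2; 8 starts row 3. P = [[1, 2, 3], [5, 9], [8]].
Insert 4: appended to row 1. P = [[1, 2, 3, 4], [5, 9], [8]].
Insert 7: appended to row 1. P = [[1, 2, 3, 4, 7], [5, 9], [8]].
Insert 6: 6 bumps 7 from row 1; 7 bumps 9 from row 2; 9 appends to row 3. P = [[1, 2, 3, 4, 6], [5, 7], [8, 9]].

So P = [[1, 2, 3, 4, 6], [5, 7], [8, 9]], Q = [[1, 2, 5, 7, 8], [3, 4], [6, 9]].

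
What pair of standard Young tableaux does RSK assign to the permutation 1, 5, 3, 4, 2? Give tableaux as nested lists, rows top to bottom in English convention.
Insert each entry of the permutation into P by Schensted row insertion, recording in Q the position of each new cell.

Insert 1: appended to row 1. P = [[1]].
Insert 5: appended to row 1. P = [[1, 5]].
Insert 3: 3 bumps 5 from row 1; 5 starts row 2. P = [[1, 3], [5]].
Insert 4: appended to row 1. P = [[1, 3, 4], [5]].
Insert 2: 2 bumps 3 from row 1; 3 bumps 5 from row 2; 5 starts row 3. P = [[1, 2, 4], [3], [5]].

So P = [[1, 2, 4], [3], [5]], Q = [[1, 2, 4], [3], [5]].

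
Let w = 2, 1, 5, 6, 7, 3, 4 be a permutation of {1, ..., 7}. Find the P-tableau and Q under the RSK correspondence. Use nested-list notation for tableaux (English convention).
Insert each entry of the permutation into P by Schensted row insertion, recording in Q the position of each new cell.

Insert 2: appended to row 1. P = [[2]].
Insert 1: 1 bumps 2 from row 1; 2 starts row 2. P = [[1], [2]].
Insert 5: appended to row 1. P = [[1, 5], [2]].
Insert 6: appended to row 1. P = [[1, 5, 6], [2]].
Insert 7: appended to row 1. P = [[1, 5, 6, 7], [2]].
Insert 3: 3 bumps 5 from row 1; 5 appends to row 2. P = [[1, 3, 6, 7], [2, 5]].
Insert 4: 4 bumps 6 from row 1; 6 appends to row 2. P = [[1, 3, 4, 7], [2, 5, 6]].

So P = [[1, 3, 4, 7], [2, 5, 6]], Q = [[1, 3, 4, 5], [2, 6, 7]].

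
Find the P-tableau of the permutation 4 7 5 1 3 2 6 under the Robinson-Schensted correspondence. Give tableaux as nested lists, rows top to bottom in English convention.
After inserting 4: P = [[4]].
After inserting 7: P = [[4, 7]].
After inserting 5: P = [[4, 5], [7]].
After inserting 1: P = [[1, 5], [4], [7]].
After inserting 3: P = [[1, 3], [4, 5], [7]].
After inserting 2: P = [[1, 2], [3, 5], [4], [7]].
After inserting 6: P = [[1, 2, 6], [3, 5], [4], [7]].

So P = [[1, 2, 6], [3, 5], [4], [7]].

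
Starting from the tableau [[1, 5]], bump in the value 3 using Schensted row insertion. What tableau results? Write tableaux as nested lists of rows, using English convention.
In row 1, 3 replaces 5 (the leftmost entry greater than 3); 5 is bumped to row 2. 5 starts a new row 2. The new tableau is [[1, 3], [5]].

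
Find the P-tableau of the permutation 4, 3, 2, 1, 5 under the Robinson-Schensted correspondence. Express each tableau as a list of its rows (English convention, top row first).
P = [[1, 5], [2], [3], [4]]

Insert 4: appended to row 1. P = [[4]].
Insert 3: 3 bumps 4 from row 1; 4 starts row 2. P = [[3], [4]].
Insert 2: 2 bumps 3 from row 1; 3 bumps 4 from row 2; 4 starts row 3. P = [[2], [3], [4]].
Insert 1: 1 bumps 2 from row 1; 2 bumps 3 from row 2; 3 bumps 4 from row 3; 4 starts row 4. P = [[1], [2], [3], [4]].
Insert 5: appended to row 1. P = [[1, 5], [2], [3], [4]].

So P = [[1, 5], [2], [3], [4]].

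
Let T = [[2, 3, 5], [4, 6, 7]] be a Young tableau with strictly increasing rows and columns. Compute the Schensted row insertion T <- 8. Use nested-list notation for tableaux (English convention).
8 is larger than every entry of row 1, so it is appended to row 1. The new tableau is [[2, 3, 5, 8], [4, 6, 7]].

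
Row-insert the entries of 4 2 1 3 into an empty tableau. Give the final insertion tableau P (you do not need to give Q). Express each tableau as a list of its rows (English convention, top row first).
Insert 4: appended to row 1. P = [[4]].
Insert 2: 2 bumps 4 from row 1; 4 starts row 2. P = [[2], [4]].
Insert 1: 1 bumps 2 from row 1; 2 bumps 4 from row 2; 4 starts row 3. P = [[1], [2], [4]].
Insert 3: appended to row 1. P = [[1, 3], [2], [4]].

So P = [[1, 3], [2], [4]].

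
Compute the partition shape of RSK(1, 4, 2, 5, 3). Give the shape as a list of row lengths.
[3, 2]

Row-insert each entry into an empty tableau.

After inserting 1: P = [[1]].
After inserting 4: P = [[1, 4]].
After inserting 2: P = [[1, 2], [4]].
After inserting 5: P = [[1, 2, 5], [4]].
After inserting 3: P = [[1, 2, 3], [4, 5]].

The final insertion tableau P = [[1, 2, 3], [4, 5]] has shape [3, 2].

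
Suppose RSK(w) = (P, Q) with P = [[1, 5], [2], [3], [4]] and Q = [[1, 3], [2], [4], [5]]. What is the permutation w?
Reverse the RSK construction: for i from n down to 1, find the cell of Q containing i, remove the entry at that cell from P, and reverse-bump it up through P; the value ejected from row 1 is w(i).

Step i=5: Q has 5 at row 4, column 1; remove 4 from row 4 of P and reverse-bump: 4 enters row 3 and ejects 3; 3 enters row 2 and ejects 2; 2 enters row 1 and ejects 1. So w(5) = 1. P is now [[2, 5], [3], [4]].
Step i=4: Q has 4 at row 3, column 1; remove 4 from row 3 of P and reverse-bump: 4 enters row 2 and ejects 3; 3 enters row 1 and ejects 2. So w(4) = 2. P is now [[3, 5], [4]].
Step i=3: Q has 3 at row 1, column 2; remove that cell from P, ejecting 5. So w(3) = 5. P is now [[3], [4]].
Step i=2: Q has 2 at row 2, column 1; remove 4 from row 2 of P and reverse-bump: 4 enters row 1 and ejects 3. So w(2) = 3. P is now [[4]].
Step i=1: Q has 1 at row 1, column 1; remove that cell from P, ejecting 4. So w(1) = 4. P is now [].

So w = 4 3 5 2 1.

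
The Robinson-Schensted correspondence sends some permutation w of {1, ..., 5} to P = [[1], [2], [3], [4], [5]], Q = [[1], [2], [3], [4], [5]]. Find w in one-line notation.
5 4 3 2 1

Reverse the RSK construction: for i from n down to 1, find the cell of Q containing i, remove the entry at that cell from P, and reverse-bump it up through P; the value ejected from row 1 is w(i).

Step i=5: Q has 5 at row 5, column 1; remove 5 from row 5 of P and reverse-bump: 5 enters row 4 and ejects 4; 4 enters row 3 and ejects 3; 3 enters row 2 and ejects 2; 2 enters row 1 and ejects 1. So w(5) = 1. P is now [[2], [3], [4], [5]].
Step i=4: Q has 4 at row 4, column 1; remove 5 from row 4 of P and reverse-bump: 5 enters row 3 and ejects 4; 4 enters row 2 and ejects 3; 3 enters row 1 and ejects 2. So w(4) = 2. P is now [[3], [4], [5]].
Step i=3: Q has 3 at row 3, column 1; remove 5 from row 3 of P and reverse-bump: 5 enters row 2 and ejects 4; 4 enters row 1 and ejects 3. So w(3) = 3. P is now [[4], [5]].
Step i=2: Q has 2 at row 2, column 1; remove 5 from row 2 of P and reverse-bump: 5 enters row 1 and ejects 4. So w(2) = 4. P is now [[5]].
Step i=1: Q has 1 at row 1, column 1; remove that cell from P, ejecting 5. So w(1) = 5. P is now [].

So w = 5 4 3 2 1.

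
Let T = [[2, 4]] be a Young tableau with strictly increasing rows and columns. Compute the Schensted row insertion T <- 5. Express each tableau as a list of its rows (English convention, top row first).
[[2, 4, 5]]

5 is larger than every entry of row 1, so it is appended to row 1. The new tableau is [[2, 4, 5]].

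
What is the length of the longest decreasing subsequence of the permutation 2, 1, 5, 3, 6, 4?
2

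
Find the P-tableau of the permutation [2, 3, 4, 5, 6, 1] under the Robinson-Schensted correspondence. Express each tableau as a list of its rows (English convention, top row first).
Insert 2: appended to row 1. P = [[2]].
Insert 3: appended to row 1. P = [[2, 3]].
Insert 4: appended to row 1. P = [[2, 3, 4]].
Insert 5: appended to row 1. P = [[2, 3, 4, 5]].
Insert 6: appended to row 1. P = [[2, 3, 4, 5, 6]].
Insert 1: 1 bumps 2 from row 1; 2 starts row 2. P = [[1, 3, 4, 5, 6], [2]].

So P = [[1, 3, 4, 5, 6], [2]].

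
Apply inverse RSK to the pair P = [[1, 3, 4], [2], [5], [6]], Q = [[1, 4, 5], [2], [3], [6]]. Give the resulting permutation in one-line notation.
Reverse the RSK construction: for i from n down to 1, find the cell of Q containing i, remove the entry at that cell from P, and reverse-bump it up through P; the value ejected from row 1 is w(i).

Step i=6: Q has 6 at row 4, column 1; remove 6 from row 4 of P and reverse-bump: 6 enters row 3 and ejects 5; 5 enters row 2 and ejects 2; 2 enters row 1 and ejects 1. So w(6) = 1. P is now [[2, 3, 4], [5], [6]].
Step i=5: Q has 5 at row 1, column 3; remove that cell from P, ejecting 4. So w(5) = 4. P is now [[2, 3], [5], [6]].
Step i=4: Q has 4 at row 1, column 2; remove that cell from P, ejecting 3. So w(4) = 3. P is now [[2], [5], [6]].
Step i=3: Q has 3 at row 3, column 1; remove 6 from row 3 of P and reverse-bump: 6 enters row 2 and ejects 5; 5 enters row 1 and ejects 2. So w(3) = 2. P is now [[5], [6]].
Step i=2: Q has 2 at row 2, column 1; remove 6 from row 2 of P and reverse-bump: 6 enters row 1 and ejects 5. So w(2) = 5. P is now [[6]].
Step i=1: Q has 1 at row 1, column 1; remove that cell from P, ejecting 6. So w(1) = 6. P is now [].

So w = 6 5 2 3 4 1.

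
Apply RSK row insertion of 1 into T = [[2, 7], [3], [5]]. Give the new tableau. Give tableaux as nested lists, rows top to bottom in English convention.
In row 1, 1 replaces 2 (the leftmost entry greater than 1); 2 is bumped to row 2. In row 2, 2 replaces 3 (the leftmost entry greater than 2); 3 is bumped to row 3. In row 3, 3 replaces 5 (the leftmost entry greater than 3); 5 is bumped to row 4. 5 starts a new row 4. The new tableau is [[1, 7], [2], [3], [5]].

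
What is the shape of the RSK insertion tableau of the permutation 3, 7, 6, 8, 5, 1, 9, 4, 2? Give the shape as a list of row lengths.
Row-insert each entry into an empty tableau.

After inserting 3: P = [[3]].
After inserting 7: P = [[3, 7]].
After inserting 6: P = [[3, 6], [7]].
After inserting 8: P = [[3, 6, 8], [7]].
After inserting 5: P = [[3, 5, 8], [6], [7]].
After inserting 1: P = [[1, 5, 8], [3], [6], [7]].
After inserting 9: P = [[1, 5, 8, 9], [3], [6], [7]].
After inserting 4: P = [[1, 4, 8, 9], [3, 5], [6], [7]].
After inserting 2: P = [[1, 2, 8, 9], [3, 4], [5], [6], [7]].

The final insertion tableau P = [[1, 2, 8, 9], [3, 4], [5], [6], [7]] has shape [4, 2, 1, 1, 1].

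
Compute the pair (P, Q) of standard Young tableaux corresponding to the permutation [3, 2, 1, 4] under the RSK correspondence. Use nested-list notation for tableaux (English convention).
P = [[1, 4], [2], [3]], Q = [[1, 4], [2], [3]]

Insert each entry of the permutation into P by Schensted row insertion, recording in Q the position of each new cell.

Insert 3: appended to row 1. P = [[3]], Q = [[1]].
Insert 2: 2 bumps 3 from row 1; 3 starts row 2. P = [[2], [3]], Q = [[1], [2]].
Insert 1: 1 bumps 2 from row 1; 2 bumps 3 from row 2; 3 starts row 3. P = [[1], [2], [3]], Q = [[1], [2], [3]].
Insert 4: appended to row 1. P = [[1, 4], [2], [3]], Q = [[1, 4], [2], [3]].

So P = [[1, 4], [2], [3]], Q = [[1, 4], [2], [3]].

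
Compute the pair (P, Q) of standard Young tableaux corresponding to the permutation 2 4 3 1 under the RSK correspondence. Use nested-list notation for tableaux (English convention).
Insert each entry of the permutation into P by Schensted row insertion, recording in Q the position of each new cell.

Insert 2: appended to row 1. P = [[2]].
Insert 4: appended to row 1. P = [[2, 4]].
Insert 3: 3 bumps 4 from row 1; 4 starts row 2. P = [[2, 3], [4]].
Insert 1: 1 bumps 2 from row 1; 2 bumps 4 from row 2; 4 starts row 3. P = [[1, 3], [2], [4]].

So P = [[1, 3], [2], [4]], Q = [[1, 2], [3], [4]].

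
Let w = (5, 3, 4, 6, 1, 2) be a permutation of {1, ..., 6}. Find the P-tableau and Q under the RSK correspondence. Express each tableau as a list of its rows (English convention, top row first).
P = [[1, 2, 6], [3, 4], [5]], Q = [[1, 3, 4], [2, 6], [5]]

Insert each entry of the permutation into P by Schensted row insertion, recording in Q the position of each new cell.

Insert 5: appended to row 1. P = [[5]].
Insert 3: 3 bumps 5 from row 1; 5 starts row 2. P = [[3], [5]].
Insert 4: appended to row 1. P = [[3, 4], [5]].
Insert 6: appended to row 1. P = [[3, 4, 6], [5]].
Insert 1: 1 bumps 3 from row 1; 3 bumps 5 from row 2; 5 starts row 3. P = [[1, 4, 6], [3], [5]].
Insert 2: 2 bumps 4 from row 1; 4 appends to row 2. P = [[1, 2, 6], [3, 4], [5]].

So P = [[1, 2, 6], [3, 4], [5]], Q = [[1, 3, 4], [2, 6], [5]].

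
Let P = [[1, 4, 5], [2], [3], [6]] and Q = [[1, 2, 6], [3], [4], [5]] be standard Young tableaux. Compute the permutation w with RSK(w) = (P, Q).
Reverse the RSK construction: for i from n down to 1, find the cell of Q containing i, remove the entry at that cell from P, and reverse-bump it up through P; the value ejected from row 1 is w(i).

Step i=6: Q has 6 at row 1, column 3; remove that cell from P, ejecting 5. So w(6) = 5. P is now [[1, 4], [2], [3], [6]].
Step i=5: Q has 5 at row 4, column 1; remove 6 from row 4 of P and reverse-bump: 6 enters row 3 and ejects 3; 3 enters row 2 and ejects 2; 2 enters row 1 and ejects 1. So w(5) = 1. P is now [[2, 4], [3], [6]].
Step i=4: Q has 4 at row 3, column 1; remove 6 from row 3 of P and reverse-bump: 6 enters row 2 and ejects 3; 3 enters row 1 and ejects 2. So w(4) = 2. P is now [[3, 4], [6]].
Step i=3: Q has 3 at row 2, column 1; remove 6 from row 2 of P and reverse-bump: 6 enters row 1 and ejects 4. So w(3) = 4. P is now [[3, 6]].
Step i=2: Q has 2 at row 1, column 2; remove that cell from P, ejecting 6. So w(2) = 6. P is now [[3]].
Step i=1: Q has 1 at row 1, column 1; remove that cell from P, ejecting 3. So w(1) = 3. P is now [].

So w = 3 6 4 2 1 5.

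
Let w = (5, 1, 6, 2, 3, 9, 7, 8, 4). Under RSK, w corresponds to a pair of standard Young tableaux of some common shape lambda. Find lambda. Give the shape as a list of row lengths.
[5, 3, 1]

RSK row insertion gives P = [[1, 2, 3, 4, 8], [5, 6, 7], [9]], which has shape [5, 3, 1].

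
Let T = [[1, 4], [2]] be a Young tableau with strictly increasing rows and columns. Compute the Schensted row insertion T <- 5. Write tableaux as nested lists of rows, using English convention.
5 is larger than every entry of row 1, so it is appended to row 1. The new tableau is [[1, 4, 5], [2]].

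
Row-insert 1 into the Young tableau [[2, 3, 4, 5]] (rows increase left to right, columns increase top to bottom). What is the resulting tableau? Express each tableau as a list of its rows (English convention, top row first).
In row 1, 1 replaces 2 (the leftmost entry greater than 1); 2 is bumped to row 2. 2 starts a new row 2. The new tableau is [[1, 3, 4, 5], [2]].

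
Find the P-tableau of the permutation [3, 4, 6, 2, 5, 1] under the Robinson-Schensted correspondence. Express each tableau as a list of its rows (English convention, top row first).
Insert 3: appended to row 1. P = [[3]].
Insert 4: appended to row 1. P = [[3, 4]].
Insert 6: appended to row 1. P = [[3, 4, 6]].
Insert 2: 2 bumps 3 from row 1; 3 starts row 2. P = [[2, 4, 6], [3]].
Insert 5: 5 bumps 6 from row 1; 6 appends to row 2. P = [[2, 4, 5], [3, 6]].
Insert 1: 1 bumps 2 from row 1; 2 bumps 3 from row 2; 3 starts row 3. P = [[1, 4, 5], [2, 6], [3]].

So P = [[1, 4, 5], [2, 6], [3]].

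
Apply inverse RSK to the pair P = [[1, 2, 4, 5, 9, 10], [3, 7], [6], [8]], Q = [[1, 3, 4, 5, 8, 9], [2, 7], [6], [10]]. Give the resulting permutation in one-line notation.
8 1 3 6 7 4 5 9 10 2

Reverse RSK: for i = n, n-1, ..., 1, locate i in Q, remove the corresponding corner cell from P, and reverse-bump its entry up through P; the value ejected from row 1 is w(i).

So w = 8 1 3 6 7 4 5 9 10 2.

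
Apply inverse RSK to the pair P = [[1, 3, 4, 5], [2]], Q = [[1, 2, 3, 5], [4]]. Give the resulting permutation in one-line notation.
Reverse the RSK construction: for i from n down to 1, find the cell of Q containing i, remove the entry at that cell from P, and reverse-bump it up through P; the value ejected from row 1 is w(i).

Step i=5: Q has 5 at row 1, column 4; remove that cell from P, ejecting 5. So w(5) = 5. P is now [[1, 3, 4], [2]].
Step i=4: Q has 4 at row 2, column 1; remove 2 from row 2 of P and reverse-bump: 2 enters row 1 and ejects 1. So w(4) = 1. P is now [[2, 3, 4]].
Step i=3: Q has 3 at row 1, column 3; remove that cell from P, ejecting 4. So w(3) = 4. P is now [[2, 3]].
Step i=2: Q has 2 at row 1, column 2; remove that cell from P, ejecting 3. So w(2) = 3. P is now [[2]].
Step i=1: Q has 1 at row 1, column 1; remove that cell from P, ejecting 2. So w(1) = 2. P is now [].

So w = 2 3 4 1 5.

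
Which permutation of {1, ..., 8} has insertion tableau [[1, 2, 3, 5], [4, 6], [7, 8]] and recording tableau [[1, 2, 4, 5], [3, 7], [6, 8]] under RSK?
Reverse the RSK construction: for i from n down to 1, find the cell of Q containing i, remove the entry at that cell from P, and reverse-bump it up through P; the value ejected from row 1 is w(i).

Step i=8: Q has 8 at row 3, column 2; remove 8 from row 3 of P and reverse-bump: 8 enters row 2 and ejects 6; 6 enters row 1 and ejects 5. So w(8) = 5. P is now [[1, 2, 3, 6], [4, 8], [7]].
Step i=7: Q has 7 at row 2, column 2; remove 8 from row 2 of P and reverse-bump: 8 enters row 1 and ejects 6. So w(7) = 6. P is now [[1, 2, 3, 8], [4], [7]].
Step i=6: Q has 6 at row 3, column 1; remove 7 from row 3 of P and reverse-bump: 7 enters row 2 and ejects 4; 4 enters row 1 and ejects 3. So w(6) = 3. P is now [[1, 2, 4, 8], [7]].
Step i=5: Q has 5 at row 1, column 4; remove that cell from P, ejecting 8. So w(5) = 8. P is now [[1, 2, 4], [7]].
Step i=4: Q has 4 at row 1, column 3; remove that cell from P, ejecting 4. So w(4) = 4. P is now [[1, 2], [7]].
Step i=3: Q has 3 at row 2, column 1; remove 7 from row 2 of P and reverse-bump: 7 enters row 1 and ejects 2. So w(3) = 2. P is now [[1, 7]].
Step i=2: Q has 2 at row 1, column 2; remove that cell from P, ejecting 7. So w(2) = 7. P is now [[1]].
Step i=1: Q has 1 at row 1, column 1; remove that cell from P, ejecting 1. So w(1) = 1. P is now [].

So w = 1 7 2 4 8 3 6 5.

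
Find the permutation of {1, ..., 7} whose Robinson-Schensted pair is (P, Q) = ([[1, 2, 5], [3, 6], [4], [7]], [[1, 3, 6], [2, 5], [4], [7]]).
7 4 6 1 3 5 2

Reverse the RSK construction: for i from n down to 1, find the cell of Q containing i, remove the entry at that cell from P, and reverse-bump it up through P; the value ejected from row 1 is w(i).

Step i=7: Q has 7 at row 4, column 1; remove 7 from row 4 of P and reverse-bump: 7 enters row 3 and ejects 4; 4 enters row 2 and ejects 3; 3 enters row 1 and ejects 2. So w(7) = 2. P is now [[1, 3, 5], [4, 6], [7]].
Step i=6: Q has 6 at row 1, column 3; remove that cell from P, ejecting 5. So w(6) = 5. P is now [[1, 3], [4, 6], [7]].
Step i=5: Q has 5 at row 2, column 2; remove 6 from row 2 of P and reverse-bump: 6 enters row 1 and ejects 3. So w(5) = 3. P is now [[1, 6], [4], [7]].
Step i=4: Q has 4 at row 3, column 1; remove 7 from row 3 of P and reverse-bump: 7 enters row 2 and ejects 4; 4 enters row 1 and ejects 1. So w(4) = 1. P is now [[4, 6], [7]].
Step i=3: Q has 3 at row 1, column 2; remove that cell from P, ejecting 6. So w(3) = 6. P is now [[4], [7]].
Step i=2: Q has 2 at row 2, column 1; remove 7 from row 2 of P and reverse-bump: 7 enters row 1 and ejects 4. So w(2) = 4. P is now [[7]].
Step i=1: Q has 1 at row 1, column 1; remove that cell from P, ejecting 7. So w(1) = 7. P is now [].

So w = 7 4 6 1 3 5 2.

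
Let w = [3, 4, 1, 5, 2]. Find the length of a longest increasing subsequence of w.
3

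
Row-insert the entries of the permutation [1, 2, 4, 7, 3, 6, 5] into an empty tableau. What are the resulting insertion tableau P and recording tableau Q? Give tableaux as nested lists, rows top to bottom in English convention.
Insert each entry of the permutation into P by Schensted row insertion, recording in Q the position of each new cell.

After inserting 1: P = [[1]].
After inserting 2: P = [[1, 2]].
After inserting 4: P = [[1, 2, 4]].
After inserting 7: P = [[1, 2, 4, 7]].
After inserting 3: P = [[1, 2, 3, 7], [4]].
After inserting 6: P = [[1, 2, 3, 6], [4, 7]].
After inserting 5: P = [[1, 2, 3, 5], [4, 6], [7]].

So P = [[1, 2, 3, 5], [4, 6], [7]], Q = [[1, 2, 3, 4], [5, 6], [7]].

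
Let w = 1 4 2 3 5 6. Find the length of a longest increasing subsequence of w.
5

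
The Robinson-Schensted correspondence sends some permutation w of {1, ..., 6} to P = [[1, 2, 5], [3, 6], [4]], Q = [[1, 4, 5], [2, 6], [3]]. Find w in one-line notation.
4 3 1 2 6 5

Reverse the RSK construction: for i from n down to 1, find the cell of Q containing i, remove the entry at that cell from P, and reverse-bump it up through P; the value ejected from row 1 is w(i).

Step i=6: Q has 6 at row 2, column 2; remove 6 from row 2 of P and reverse-bump: 6 enters row 1 and ejects 5. So w(6) = 5. P is now [[1, 2, 6], [3], [4]].
Step i=5: Q has 5 at row 1, column 3; remove that cell from P, ejecting 6. So w(5) = 6. P is now [[1, 2], [3], [4]].
Step i=4: Q has 4 at row 1, column 2; remove that cell from P, ejecting 2. So w(4) = 2. P is now [[1], [3], [4]].
Step i=3: Q has 3 at row 3, column 1; remove 4 from row 3 of P and reverse-bump: 4 enters row 2 and ejects 3; 3 enters row 1 and ejects 1. So w(3) = 1. P is now [[3], [4]].
Step i=2: Q has 2 at row 2, column 1; remove 4 from row 2 of P and reverse-bump: 4 enters row 1 and ejects 3. So w(2) = 3. P is now [[4]].
Step i=1: Q has 1 at row 1, column 1; remove that cell from P, ejecting 4. So w(1) = 4. P is now [].

So w = 4 3 1 2 6 5.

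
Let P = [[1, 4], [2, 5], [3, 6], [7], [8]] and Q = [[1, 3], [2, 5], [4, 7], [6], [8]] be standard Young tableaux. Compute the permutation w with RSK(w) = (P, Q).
8 3 7 2 6 1 5 4

Reverse the RSK construction: for i from n down to 1, find the cell of Q containing i, remove the entry at that cell from P, and reverse-bump it up through P; the value ejected from row 1 is w(i).

Step i=8: Q has 8 at row 5, column 1; remove 8 from row 5 of P and reverse-bump: 8 enters row 4 and ejects 7; 7 enters row 3 and ejects 6; 6 enters row 2 and ejects 5; 5 enters row 1 and ejects 4. So w(8) = 4. P is now [[1, 5], [2, 6], [3, 7], [8]].
Step i=7: Q has 7 at row 3, column 2; remove 7 from row 3 of P and reverse-bump: 7 enters row 2 and ejects 6; 6 enters row 1 and ejects 5. So w(7) = 5. P is now [[1, 6], [2, 7], [3], [8]].
Step i=6: Q has 6 at row 4, column 1; remove 8 from row 4 of P and reverse-bump: 8 enters row 3 and ejects 3; 3 enters row 2 and ejects 2; 2 enters row 1 and ejects 1. So w(6) = 1. P is now [[2, 6], [3, 7], [8]].
Step i=5: Q has 5 at row 2, column 2; remove 7 from row 2 of P and reverse-bump: 7 enters row 1 and ejects 6. So w(5) = 6. P is now [[2, 7], [3], [8]].
Step i=4: Q has 4 at row 3, column 1; remove 8 from row 3 of P and reverse-bump: 8 enters row 2 and ejects 3; 3 enters row 1 and ejects 2. So w(4) = 2. P is now [[3, 7], [8]].
Step i=3: Q has 3 at row 1, column 2; remove that cell from P, ejecting 7. So w(3) = 7. P is now [[3], [8]].
Step i=2: Q has 2 at row 2, column 1; remove 8 from row 2 of P and reverse-bump: 8 enters row 1 and ejects 3. So w(2) = 3. P is now [[8]].
Step i=1: Q has 1 at row 1, column 1; remove that cell from P, ejecting 8. So w(1) = 8. P is now [].

So w = 8 3 7 2 6 1 5 4.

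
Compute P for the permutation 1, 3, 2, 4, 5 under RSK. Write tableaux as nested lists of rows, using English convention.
Insert 1: appended to row 1. P = [[1]].
Insert 3: appended to row 1. P = [[1, 3]].
Insert 2: 2 bumps 3 from row 1; 3 starts row 2. P = [[1, 2], [3]].
Insert 4: appended to row 1. P = [[1, 2, 4], [3]].
Insert 5: appended to row 1. P = [[1, 2, 4, 5], [3]].

So P = [[1, 2, 4, 5], [3]].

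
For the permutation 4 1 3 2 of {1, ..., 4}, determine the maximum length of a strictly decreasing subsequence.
3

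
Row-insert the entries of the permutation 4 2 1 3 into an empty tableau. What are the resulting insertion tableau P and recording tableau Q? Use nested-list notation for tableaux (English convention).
Insert each entry of the permutation into P by Schensted row insertion, recording in Q the position of each new cell.

Insert 4: appended to row 1. P = [[4]].
Insert 2: 2 bumps 4 from row 1; 4 starts row 2. P = [[2], [4]].
Insert 1: 1 bumps 2 from row 1; 2 bumps 4 from row 2; 4 starts row 3. P = [[1], [2], [4]].
Insert 3: appended to row 1. P = [[1, 3], [2], [4]].

So P = [[1, 3], [2], [4]], Q = [[1, 4], [2], [3]].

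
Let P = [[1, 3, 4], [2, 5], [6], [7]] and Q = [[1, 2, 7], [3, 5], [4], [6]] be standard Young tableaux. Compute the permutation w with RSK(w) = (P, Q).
2 7 6 1 5 3 4

Reverse the RSK construction: for i from n down to 1, find the cell of Q containing i, remove the entry at that cell from P, and reverse-bump it up through P; the value ejected from row 1 is w(i).

Step i=7: Q has 7 at row 1, column 3; remove that cell from P, ejecting 4. So w(7) = 4. P is now [[1, 3], [2, 5], [6], [7]].
Step i=6: Q has 6 at row 4, column 1; remove 7 from row 4 of P and reverse-bump: 7 enters row 3 and ejects 6; 6 enters row 2 and ejects 5; 5 enters row 1 and ejects 3. So w(6) = 3. P is now [[1, 5], [2, 6], [7]].
Step i=5: Q has 5 at row 2, column 2; remove 6 from row 2 of P and reverse-bump: 6 enters row 1 and ejects 5. So w(5) = 5. P is now [[1, 6], [2], [7]].
Step i=4: Q has 4 at row 3, column 1; remove 7 from row 3 of P and reverse-bump: 7 enters row 2 and ejects 2; 2 enters row 1 and ejects 1. So w(4) = 1. P is now [[2, 6], [7]].
Step i=3: Q has 3 at row 2, column 1; remove 7 from row 2 of P and reverse-bump: 7 enters row 1 and ejects 6. So w(3) = 6. P is now [[2, 7]].
Step i=2: Q has 2 at row 1, column 2; remove that cell from P, ejecting 7. So w(2) = 7. P is now [[2]].
Step i=1: Q has 1 at row 1, column 1; remove that cell from P, ejecting 2. So w(1) = 2. P is now [].

So w = 2 7 6 1 5 3 4.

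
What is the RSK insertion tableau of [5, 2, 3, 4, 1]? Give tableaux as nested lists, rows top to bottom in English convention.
After inserting 5: P = [[5]].
After inserting 2: P = [[2], [5]].
After inserting 3: P = [[2, 3], [5]].
After inserting 4: P = [[2, 3, 4], [5]].
After inserting 1: P = [[1, 3, 4], [2], [5]].

So P = [[1, 3, 4], [2], [5]].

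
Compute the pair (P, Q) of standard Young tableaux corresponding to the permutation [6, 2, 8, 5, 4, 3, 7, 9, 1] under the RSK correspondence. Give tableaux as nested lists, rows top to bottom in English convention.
P = [[1, 3, 7, 9], [2, 8], [4], [5], [6]], Q = [[1, 3, 7, 8], [2, 4], [5], [6], [9]]

Insert each entry of the permutation into P by Schensted row insertion, recording in Q the position of each new cell.

After inserting 6: P = [[6]].
After inserting 2: P = [[2], [6]].
After inserting 8: P = [[2, 8], [6]].
After inserting 5: P = [[2, 5], [6, 8]].
After inserting 4: P = [[2, 4], [5, 8], [6]].
After inserting 3: P = [[2, 3], [4, 8], [5], [6]].
After inserting 7: P = [[2, 3, 7], [4, 8], [5], [6]].
After inserting 9: P = [[2, 3, 7, 9], [4, 8], [5], [6]].
After inserting 1: P = [[1, 3, 7, 9], [2, 8], [4], [5], [6]].

So P = [[1, 3, 7, 9], [2, 8], [4], [5], [6]], Q = [[1, 3, 7, 8], [2, 4], [5], [6], [9]].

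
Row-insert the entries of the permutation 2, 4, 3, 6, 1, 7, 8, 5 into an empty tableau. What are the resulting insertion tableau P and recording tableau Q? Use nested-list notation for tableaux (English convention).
P = [[1, 3, 5, 7, 8], [2, 6], [4]], Q = [[1, 2, 4, 6, 7], [3, 8], [5]]

Insert each entry of the permutation into P by Schensted row insertion, recording in Q the position of each new cell.

Insert 2: appended to row 1. P = [[2]].
Insert 4: appended to row 1. P = [[2, 4]].
Insert 3: 3 bumps 4 from row 1; 4 starts row 2. P = [[2, 3], [4]].
Insert 6: appended to row 1. P = [[2, 3, 6], [4]].
Insert 1: 1 bumps 2 from row 1; 2 bumps 4 from row 2; 4 starts row 3. P = [[1, 3, 6], [2], [4]].
Insert 7: appended to row 1. P = [[1, 3, 6, 7], [2], [4]].
Insert 8: appended to row 1. P = [[1, 3, 6, 7, 8], [2], [4]].
Insert 5: 5 bumps 6 from row 1; 6 appends to row 2. P = [[1, 3, 5, 7, 8], [2, 6], [4]].

So P = [[1, 3, 5, 7, 8], [2, 6], [4]], Q = [[1, 2, 4, 6, 7], [3, 8], [5]].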